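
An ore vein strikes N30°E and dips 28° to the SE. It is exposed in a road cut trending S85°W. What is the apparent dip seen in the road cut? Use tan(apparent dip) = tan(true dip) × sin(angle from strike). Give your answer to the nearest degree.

The section lies 55° from the strike.
tan α = tan 28° × sin 55° = 0.5317 × 0.8192 = 0.4356
apparent dip = arctan 0.4356 = 23.54°

24°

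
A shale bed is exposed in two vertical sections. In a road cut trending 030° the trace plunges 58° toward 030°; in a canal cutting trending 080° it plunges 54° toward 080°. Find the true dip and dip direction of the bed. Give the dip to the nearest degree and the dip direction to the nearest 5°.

Represent each trace as a vector plunging at its apparent dip toward its trend (east-north-up frame): v₁ = (0.265, 0.459, -0.848), v₂ = (0.579, 0.102, -0.809).
Cross product v₁ × v₂ gives the pole to the plane: n ∝ (0.285, 0.277, 0.239).
True dip = arccos(n_z / |n|) = arccos(0.5152) = 59.0°.
Dip direction = azimuth of (n_x, n_y) = atan2(0.285, 0.277) = 46°.

true dip 59°, dip direction 045°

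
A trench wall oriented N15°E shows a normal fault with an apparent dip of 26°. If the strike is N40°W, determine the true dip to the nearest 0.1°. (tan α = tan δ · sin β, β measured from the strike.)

The section is 55° from the strike.
tan(true dip) = tan 26° / sin 55° = 0.5954
δ = arctan(0.5954) = 30.77°

30.8°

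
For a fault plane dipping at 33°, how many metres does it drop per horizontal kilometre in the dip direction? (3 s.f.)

649 m

drop per km = 1000 × tan 33° = 1000 × 0.6494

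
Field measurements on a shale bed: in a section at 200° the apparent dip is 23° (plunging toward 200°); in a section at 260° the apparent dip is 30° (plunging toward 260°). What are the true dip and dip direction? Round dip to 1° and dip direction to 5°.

true dip 31°, dip direction 245°

Represent each trace as a vector plunging at its apparent dip toward its trend (east-north-up frame): v₁ = (-0.315, -0.865, -0.391), v₂ = (-0.853, -0.150, -0.500).
n = v₁ × v₂ = (-0.374, -0.176, 0.690) (taken with n_z > 0).
True dip = arccos(n_z / |n|) = arccos(0.8581) = 30.9°.
The horizontal component of n points toward azimuth atan2(n_x, n_y) = 245°, the dip direction.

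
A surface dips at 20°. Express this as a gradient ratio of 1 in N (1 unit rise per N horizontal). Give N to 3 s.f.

1 : N means tan θ = 1/N, so N = 1/tan 20° = 1/0.3640

1 in 2.75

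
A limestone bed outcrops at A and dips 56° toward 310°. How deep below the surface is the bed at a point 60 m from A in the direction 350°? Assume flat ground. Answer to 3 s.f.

The hole lies 40° from the dip direction, so the down-dip offset is 60 × cos 40° = 45.96 m.
Depth = down-dip offset × tan(dip) = 45.96 × tan 56° = 45.96 × 1.4826
Depth = 68.14 m

68.1 m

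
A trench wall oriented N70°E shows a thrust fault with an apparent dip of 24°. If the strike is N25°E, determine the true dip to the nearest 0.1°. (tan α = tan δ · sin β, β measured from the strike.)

32.2°

β = acute angle between strike N25°E and section N70°E = 45°.
tan δ = tan α / sin β = tan 24° / sin 45° = 0.4452 / 0.7071 = 0.6296
true dip = arctan 0.6296 = 32.20°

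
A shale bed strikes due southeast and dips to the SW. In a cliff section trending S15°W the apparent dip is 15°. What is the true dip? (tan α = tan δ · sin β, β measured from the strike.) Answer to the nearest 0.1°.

β = acute angle between strike due southeast and section S15°W = 60°.
tan δ = tan α / sin β = tan 15° / sin 60° = 0.2679 / 0.8660 = 0.3094
true dip = arctan 0.3094 = 17.19°

17.2°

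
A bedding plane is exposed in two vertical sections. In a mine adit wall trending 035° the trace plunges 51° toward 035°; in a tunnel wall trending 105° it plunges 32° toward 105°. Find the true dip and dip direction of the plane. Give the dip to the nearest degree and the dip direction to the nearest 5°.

true dip 51°, dip direction 045°

Each apparent-dip line lies in the plane. As unit vectors (x east, y north, z up), v₁ plunges 51°→035° and v₂ plunges 32°→105°.
Cross product v₁ × v₂ gives the pole to the plane: n ∝ (0.444, 0.445, 0.502).
True dip = arccos(n_z / |n|) = arccos(0.6236) = 51.4°.
Dip direction = atan2(0.444, 0.445) = 45° (azimuth of n's horizontal projection).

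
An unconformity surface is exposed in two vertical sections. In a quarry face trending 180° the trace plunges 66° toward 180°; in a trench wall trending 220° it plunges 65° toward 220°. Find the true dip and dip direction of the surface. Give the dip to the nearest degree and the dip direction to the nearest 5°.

Represent each trace as a vector plunging at its apparent dip toward its trend (east-north-up frame): v₁ = (0.000, -0.407, -0.914), v₂ = (-0.272, -0.324, -0.906).
The plane normal is n = v₁ × v₂ ∝ (-0.073, -0.248, 0.110).
Dip δ = arctan(|n_h|/n_z) = arctan(0.259/0.110) = 66.9°.
Dip direction = atan2(-0.073, -0.248) = 196° (azimuth of n's horizontal projection).

true dip 67°, dip direction 195°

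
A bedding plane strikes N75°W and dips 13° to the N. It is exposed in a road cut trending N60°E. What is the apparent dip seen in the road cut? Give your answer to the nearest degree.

Angle between strike (N75°W) and section (N60°E): β = 45°.
tan α = tan 13° × sin 45° = 0.2309 × 0.7071 = 0.1632
apparent dip = arctan 0.1632 = 9.27°

9°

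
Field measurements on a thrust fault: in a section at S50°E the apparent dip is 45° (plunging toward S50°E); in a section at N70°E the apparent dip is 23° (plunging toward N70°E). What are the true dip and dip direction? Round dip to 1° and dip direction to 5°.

true dip 45°, dip direction 135°

Each apparent-dip line lies in the plane. As unit vectors (x east, y north, z up), v₁ plunges 45°→S50°E and v₂ plunges 23°→N70°E.
The plane normal is n = v₁ × v₂ ∝ (0.400, -0.400, 0.564).
tan δ = √(n_x²+n_y²)/n_z = 0.566/0.564, so δ = 45.1°.
Dip direction = azimuth of (n_x, n_y) = atan2(0.400, -0.400) = 135°.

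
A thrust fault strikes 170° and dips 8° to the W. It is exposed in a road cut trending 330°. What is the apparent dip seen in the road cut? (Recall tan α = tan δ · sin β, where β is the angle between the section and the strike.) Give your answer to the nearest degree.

3°

Angle between strike (170°) and section (330°): β = 20°.
tan(apparent dip) = tan 8° · sin 20° = 0.0481
apparent dip = arctan 0.0481 = 2.75°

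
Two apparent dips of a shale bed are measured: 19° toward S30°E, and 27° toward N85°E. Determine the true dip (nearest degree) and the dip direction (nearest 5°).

The two traces are lines in the plane: v₁ = (sin 150°·cos 19°, cos 150°·cos 19°, −sin 19°), v₂ = (sin 85°·cos 27°, cos 85°·cos 27°, −sin 27°).
Cross product v₁ × v₂ gives the pole to the plane: n ∝ (0.397, -0.074, 0.764).
True dip = arccos(n_z / |n|) = arccos(0.8839) = 27.9°.
The horizontal component of n points toward azimuth atan2(n_x, n_y) = 101°, the dip direction.

true dip 28°, dip direction 100°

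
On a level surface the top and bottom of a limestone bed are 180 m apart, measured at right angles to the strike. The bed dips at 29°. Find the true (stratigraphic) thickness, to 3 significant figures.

True thickness t = w · sin(dip) = 180 × sin 29°
t = 180 × 0.4848 = 87.266 m

87.3 m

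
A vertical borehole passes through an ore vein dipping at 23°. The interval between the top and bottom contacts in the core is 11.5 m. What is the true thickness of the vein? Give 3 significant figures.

True thickness t = h · cos(dip) = 11.5 × cos 23°
t = 11.5 × 0.9205 = 10.586 m

10.6 m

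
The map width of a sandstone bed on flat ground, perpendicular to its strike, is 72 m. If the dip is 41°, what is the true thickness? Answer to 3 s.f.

47.2 m

True thickness t = w · sin(dip) = 72 × sin 41°
t = 72 × 0.6561 = 47.236 m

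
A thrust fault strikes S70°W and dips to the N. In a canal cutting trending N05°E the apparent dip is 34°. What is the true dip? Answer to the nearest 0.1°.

36.7°

The section is 65° from the strike.
tan(true dip) = tan 34° / sin 65° = 0.7442
δ = arctan(0.7442) = 36.66°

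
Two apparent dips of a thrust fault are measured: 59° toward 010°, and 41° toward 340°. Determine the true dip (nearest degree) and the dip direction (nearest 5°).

true dip 64°, dip direction 045°

Represent each trace as a vector plunging at its apparent dip toward its trend (east-north-up frame): v₁ = (0.089, 0.507, -0.857), v₂ = (-0.258, 0.709, -0.656).
Cross product v₁ × v₂ gives the pole to the plane: n ∝ (0.275, 0.280, 0.194).
Dip δ = arctan(|n_h|/n_z) = arctan(0.393/0.194) = 63.7°.
Dip direction = azimuth of (n_x, n_y) = atan2(0.275, 0.280) = 45°.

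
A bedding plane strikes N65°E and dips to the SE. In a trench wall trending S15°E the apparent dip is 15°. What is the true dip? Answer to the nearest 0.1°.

β = acute angle between strike N65°E and section S15°E = 80°.
tan δ = tan α / sin β = tan 15° / sin 80° = 0.2679 / 0.9848 = 0.2721
δ = arctan(0.2721) = 15.22°

15.2°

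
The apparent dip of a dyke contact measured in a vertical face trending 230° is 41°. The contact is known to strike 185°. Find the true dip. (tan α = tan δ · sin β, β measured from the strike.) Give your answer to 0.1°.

50.9°

β = acute angle between strike 185° and section 230° = 45°.
tan δ = tan α / sin β = tan 41° / sin 45° = 0.8693 / 0.7071 = 1.2294
δ = arctan(1.2294) = 50.87°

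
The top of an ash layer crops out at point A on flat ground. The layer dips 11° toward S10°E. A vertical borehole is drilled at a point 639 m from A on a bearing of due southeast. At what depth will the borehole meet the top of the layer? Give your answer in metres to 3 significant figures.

The hole lies 35° from the dip direction, so the down-dip offset is 639 × cos 35° = 523.44 m.
Depth = down-dip offset × tan(dip) = 523.44 × tan 11° = 523.44 × 0.1944
Depth = 101.75 m

102 m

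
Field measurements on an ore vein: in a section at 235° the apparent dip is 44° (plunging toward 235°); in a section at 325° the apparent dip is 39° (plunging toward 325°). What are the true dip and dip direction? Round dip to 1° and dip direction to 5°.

true dip 52°, dip direction 275°

Represent each trace as a vector plunging at its apparent dip toward its trend (east-north-up frame): v₁ = (-0.589, -0.413, -0.695), v₂ = (-0.446, 0.637, -0.629).
The plane normal is n = v₁ × v₂ ∝ (-0.702, 0.061, 0.559).
True dip = arccos(n_z / |n|) = arccos(0.6216) = 51.6°.
The horizontal component of n points toward azimuth atan2(n_x, n_y) = 275°, the dip direction.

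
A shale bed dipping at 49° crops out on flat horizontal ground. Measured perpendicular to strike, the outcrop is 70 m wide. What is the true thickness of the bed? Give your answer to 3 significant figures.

52.8 m

True thickness t = w · sin(dip) = 70 × sin 49°
t = 70 × 0.7547 = 52.830 m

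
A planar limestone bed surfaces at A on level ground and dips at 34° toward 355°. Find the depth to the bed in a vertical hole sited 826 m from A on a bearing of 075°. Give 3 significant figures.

The hole lies 80° from the dip direction, so the down-dip offset is 826 × cos 80° = 143.43 m.
Depth = down-dip offset × tan(dip) = 143.43 × tan 34° = 143.43 × 0.6745
Depth = 96.75 m

96.7 m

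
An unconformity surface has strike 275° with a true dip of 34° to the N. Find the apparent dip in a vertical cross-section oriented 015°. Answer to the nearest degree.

The strike is 275° and the section trends 015°; the acute angle between them is β = 80°.
tan α = tan 34° × sin 80° = 0.6745 × 0.9848 = 0.6643
apparent dip = arctan 0.6643 = 33.59°

34°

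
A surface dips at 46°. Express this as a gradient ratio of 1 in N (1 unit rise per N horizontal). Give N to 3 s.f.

1 in 0.966

1 : N means tan θ = 1/N, so N = 1/tan 46° = 1/1.0355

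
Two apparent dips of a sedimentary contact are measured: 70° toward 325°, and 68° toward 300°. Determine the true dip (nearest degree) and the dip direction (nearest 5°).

Represent each trace as a vector plunging at its apparent dip toward its trend (east-north-up frame): v₁ = (-0.196, 0.280, -0.940), v₂ = (-0.324, 0.187, -0.927).
The plane normal is n = v₁ × v₂ ∝ (-0.084, 0.123, 0.054).
Dip δ = arctan(|n_h|/n_z) = arctan(0.149/0.054) = 70.0°.
Dip direction = atan2(-0.084, 0.123) = 326° (azimuth of n's horizontal projection).

true dip 70°, dip direction 325°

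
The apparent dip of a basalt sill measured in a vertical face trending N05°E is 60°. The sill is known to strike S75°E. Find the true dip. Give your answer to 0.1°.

The section is 80° from the strike.
tan δ = tan α / sin β = tan 60° / sin 80° = 1.7321 / 0.9848 = 1.7588
true dip = arctan 1.7588 = 60.38°

60.4°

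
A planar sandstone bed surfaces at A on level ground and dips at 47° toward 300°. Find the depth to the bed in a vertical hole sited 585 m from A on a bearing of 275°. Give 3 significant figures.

569 m

The hole lies 25° from the dip direction, so the down-dip offset is 585 × cos 25° = 530.19 m.
Depth = down-dip offset × tan(dip) = 530.19 × tan 47° = 530.19 × 1.0724
Depth = 568.56 m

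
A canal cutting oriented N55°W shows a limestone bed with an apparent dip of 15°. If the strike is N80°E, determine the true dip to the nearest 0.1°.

20.8°

β = acute angle between strike N80°E and section N55°W = 45°.
tan(true dip) = tan 15° / sin 45° = 0.3789
δ = arctan(0.3789) = 20.75°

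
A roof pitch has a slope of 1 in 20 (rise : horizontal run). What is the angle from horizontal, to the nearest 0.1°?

2.9°

tan θ = 1/20 = 0.0500
θ = arctan(0.0500) = 2.86°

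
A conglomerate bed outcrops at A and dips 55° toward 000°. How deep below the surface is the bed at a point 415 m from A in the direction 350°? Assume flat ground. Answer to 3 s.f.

The hole lies 10° from the dip direction, so the down-dip offset is 415 × cos 10° = 408.70 m.
Depth = down-dip offset × tan(dip) = 408.70 × tan 55° = 408.70 × 1.4281
Depth = 583.68 m

584 m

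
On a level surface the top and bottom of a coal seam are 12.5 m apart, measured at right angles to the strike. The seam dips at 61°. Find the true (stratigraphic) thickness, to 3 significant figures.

True thickness t = w · sin(dip) = 12.5 × sin 61°
t = 12.5 × 0.8746 = 10.933 m

10.9 m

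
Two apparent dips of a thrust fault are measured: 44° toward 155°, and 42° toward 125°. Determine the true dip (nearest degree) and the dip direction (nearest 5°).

The two traces are lines in the plane: v₁ = (sin 155°·cos 44°, cos 155°·cos 44°, −sin 44°), v₂ = (sin 125°·cos 42°, cos 125°·cos 42°, −sin 42°).
Cross product v₁ × v₂ gives the pole to the plane: n ∝ (0.140, -0.219, 0.267).
Dip δ = arctan(|n_h|/n_z) = arctan(0.260/0.267) = 44.3°.
Dip direction = atan2(0.140, -0.219) = 147° (azimuth of n's horizontal projection).

true dip 44°, dip direction 145°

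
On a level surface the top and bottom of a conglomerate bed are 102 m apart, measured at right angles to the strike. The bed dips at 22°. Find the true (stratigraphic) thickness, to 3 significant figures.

38.2 m

True thickness t = w · sin(dip) = 102 × sin 22°
t = 102 × 0.3746 = 38.210 m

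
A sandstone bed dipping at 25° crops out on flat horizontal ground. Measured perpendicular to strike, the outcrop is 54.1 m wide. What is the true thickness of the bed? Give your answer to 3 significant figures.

22.9 m

True thickness t = w · sin(dip) = 54.1 × sin 25°
t = 54.1 × 0.4226 = 22.864 m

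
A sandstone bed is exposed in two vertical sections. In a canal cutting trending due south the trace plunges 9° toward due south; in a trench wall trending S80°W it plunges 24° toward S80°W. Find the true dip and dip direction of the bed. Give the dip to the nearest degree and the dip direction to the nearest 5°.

Represent each trace as a vector plunging at its apparent dip toward its trend (east-north-up frame): v₁ = (0.000, -0.988, -0.156), v₂ = (-0.900, -0.159, -0.407).
n = v₁ × v₂ = (-0.377, -0.141, 0.889) (taken with n_z > 0).
Dip δ = arctan(|n_h|/n_z) = arctan(0.402/0.889) = 24.4°.
Dip direction = atan2(-0.377, -0.141) = 250° (azimuth of n's horizontal projection).

true dip 24°, dip direction 250°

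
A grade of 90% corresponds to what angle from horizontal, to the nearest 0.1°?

42.0°

tan θ = 90/100 = 0.9000
θ = arctan(0.9000) = 41.99°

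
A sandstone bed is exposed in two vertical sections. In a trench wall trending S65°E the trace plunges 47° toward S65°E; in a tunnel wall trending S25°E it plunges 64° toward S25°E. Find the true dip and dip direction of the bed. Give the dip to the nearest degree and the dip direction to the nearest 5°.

true dip 65°, dip direction 175°

The two traces are lines in the plane: v₁ = (sin 115°·cos 47°, cos 115°·cos 47°, −sin 47°), v₂ = (sin 155°·cos 64°, cos 155°·cos 64°, −sin 64°).
Cross product v₁ × v₂ gives the pole to the plane: n ∝ (0.032, -0.420, 0.192).
True dip = arccos(n_z / |n|) = arccos(0.4151) = 65.5°.
Dip direction = azimuth of (n_x, n_y) = atan2(0.032, -0.420) = 176°.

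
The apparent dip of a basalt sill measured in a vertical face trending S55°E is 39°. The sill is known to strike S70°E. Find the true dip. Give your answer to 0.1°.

72.3°

β = acute angle between strike S70°E and section S55°E = 15°.
tan(true dip) = tan 39° / sin 15° = 3.1288
δ = arctan(3.1288) = 72.28°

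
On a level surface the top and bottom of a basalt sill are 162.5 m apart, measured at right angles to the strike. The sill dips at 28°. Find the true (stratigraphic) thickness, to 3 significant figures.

76.3 m

True thickness t = w · sin(dip) = 162.5 × sin 28°
t = 162.5 × 0.4695 = 76.289 m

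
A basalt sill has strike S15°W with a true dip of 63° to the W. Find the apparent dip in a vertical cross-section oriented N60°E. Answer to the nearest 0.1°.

54.2°

The section lies 45° from the strike.
tan α = tan 63° × sin 45° = 1.9626 × 0.7071 = 1.3878
α = arctan(1.3878) = 54.22°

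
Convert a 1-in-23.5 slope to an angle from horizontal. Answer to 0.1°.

2.4°

tan θ = 1/23.5 = 0.0426
θ = arctan(0.0426) = 2.44°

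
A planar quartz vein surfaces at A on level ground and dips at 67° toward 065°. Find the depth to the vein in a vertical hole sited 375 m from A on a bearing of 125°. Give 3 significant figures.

442 m

The hole lies 60° from the dip direction, so the down-dip offset is 375 × cos 60° = 187.50 m.
Depth = down-dip offset × tan(dip) = 187.50 × tan 67° = 187.50 × 2.3559
Depth = 441.72 m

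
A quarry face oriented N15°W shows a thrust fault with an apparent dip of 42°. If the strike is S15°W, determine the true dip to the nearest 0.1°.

β = acute angle between strike S15°W and section N15°W = 30°.
tan δ = tan α / sin β = tan 42° / sin 30° = 0.9004 / 0.5000 = 1.8008
δ = arctan(1.8008) = 60.96°

61.0°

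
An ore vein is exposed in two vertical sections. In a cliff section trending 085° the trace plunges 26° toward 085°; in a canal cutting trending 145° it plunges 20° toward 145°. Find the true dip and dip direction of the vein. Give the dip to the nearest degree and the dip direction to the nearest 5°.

Each apparent-dip line lies in the plane. As unit vectors (x east, y north, z up), v₁ plunges 26°→085° and v₂ plunges 20°→145°.
n = v₁ × v₂ = (0.364, -0.070, 0.731) (taken with n_z > 0).
Dip δ = arctan(|n_h|/n_z) = arctan(0.371/0.731) = 26.9°.
Dip direction = atan2(0.364, -0.070) = 101° (azimuth of n's horizontal projection).

true dip 27°, dip direction 100°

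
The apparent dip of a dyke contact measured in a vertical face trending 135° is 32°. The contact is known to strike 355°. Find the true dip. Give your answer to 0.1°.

44.2°

The section is 40° from the strike.
tan(true dip) = tan 32° / sin 40° = 0.9721
true dip = arctan 0.9721 = 44.19°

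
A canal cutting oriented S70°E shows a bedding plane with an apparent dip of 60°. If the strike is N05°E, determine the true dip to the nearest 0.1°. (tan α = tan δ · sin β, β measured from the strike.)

60.9°

The section is 75° from the strike.
tan(true dip) = tan 60° / sin 75° = 1.7932
true dip = arctan 1.7932 = 60.85°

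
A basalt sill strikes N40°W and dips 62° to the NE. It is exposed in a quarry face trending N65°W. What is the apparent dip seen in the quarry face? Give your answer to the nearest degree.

38°

Angle between strike (N40°W) and section (N65°W): β = 25°.
tan α = tan 62° × sin 25° = 1.8807 × 0.4226 = 0.7948
α = arctan(0.7948) = 38.48°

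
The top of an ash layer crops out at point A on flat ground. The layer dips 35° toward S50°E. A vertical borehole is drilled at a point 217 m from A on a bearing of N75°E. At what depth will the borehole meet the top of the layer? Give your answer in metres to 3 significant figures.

87.2 m

The hole lies 55° from the dip direction, so the down-dip offset is 217 × cos 55° = 124.47 m.
Depth = down-dip offset × tan(dip) = 124.47 × tan 35° = 124.47 × 0.7002
Depth = 87.15 m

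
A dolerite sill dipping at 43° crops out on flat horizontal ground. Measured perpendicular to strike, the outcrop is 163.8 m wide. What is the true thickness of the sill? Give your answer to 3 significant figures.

112 m

True thickness t = w · sin(dip) = 163.8 × sin 43°
t = 163.8 × 0.6820 = 111.711 m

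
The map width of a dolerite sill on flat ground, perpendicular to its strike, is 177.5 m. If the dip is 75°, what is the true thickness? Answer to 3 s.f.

True thickness t = w · sin(dip) = 177.5 × sin 75°
t = 177.5 × 0.9659 = 171.452 m

171 m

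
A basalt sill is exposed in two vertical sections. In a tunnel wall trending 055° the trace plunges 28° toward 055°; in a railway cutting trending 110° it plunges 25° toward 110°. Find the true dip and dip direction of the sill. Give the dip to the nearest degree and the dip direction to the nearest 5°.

true dip 30°, dip direction 075°

Represent each trace as a vector plunging at its apparent dip toward its trend (east-north-up frame): v₁ = (0.723, 0.506, -0.469), v₂ = (0.852, -0.310, -0.423).
The plane normal is n = v₁ × v₂ ∝ (0.360, 0.094, 0.656).
tan δ = √(n_x²+n_y²)/n_z = 0.372/0.656, so δ = 29.6°.
The horizontal component of n points toward azimuth atan2(n_x, n_y) = 75°, the dip direction.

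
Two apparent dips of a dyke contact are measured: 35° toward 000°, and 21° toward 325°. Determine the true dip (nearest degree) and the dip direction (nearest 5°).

Each apparent-dip line lies in the plane. As unit vectors (x east, y north, z up), v₁ plunges 35°→000° and v₂ plunges 21°→325°.
Cross product v₁ × v₂ gives the pole to the plane: n ∝ (0.145, 0.307, 0.439).
Dip δ = arctan(|n_h|/n_z) = arctan(0.340/0.439) = 37.8°.
Dip direction = azimuth of (n_x, n_y) = atan2(0.145, 0.307) = 25°.

true dip 38°, dip direction 025°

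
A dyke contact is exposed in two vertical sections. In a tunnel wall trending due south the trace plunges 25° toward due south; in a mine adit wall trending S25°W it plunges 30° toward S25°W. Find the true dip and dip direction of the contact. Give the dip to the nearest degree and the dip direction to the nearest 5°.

true dip 31°, dip direction 220°

Each apparent-dip line lies in the plane. As unit vectors (x east, y north, z up), v₁ plunges 25°→due south and v₂ plunges 30°→S25°W.
Cross product v₁ × v₂ gives the pole to the plane: n ∝ (-0.121, -0.155, 0.332).
Dip δ = arctan(|n_h|/n_z) = arctan(0.197/0.332) = 30.7°.
Dip direction = atan2(-0.121, -0.155) = 218° (azimuth of n's horizontal projection).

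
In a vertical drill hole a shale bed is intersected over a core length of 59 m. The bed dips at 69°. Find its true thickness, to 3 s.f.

True thickness t = h · cos(dip) = 59 × cos 69°
t = 59 × 0.3584 = 21.144 m

21.1 m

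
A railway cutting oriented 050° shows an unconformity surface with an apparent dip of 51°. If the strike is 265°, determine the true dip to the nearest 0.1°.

65.1°

The section is 35° from the strike.
tan(true dip) = tan 51° / sin 35° = 2.1530
true dip = arctan 2.1530 = 65.09°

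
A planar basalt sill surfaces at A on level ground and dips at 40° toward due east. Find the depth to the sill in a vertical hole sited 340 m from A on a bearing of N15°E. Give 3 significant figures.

The hole lies 75° from the dip direction, so the down-dip offset is 340 × cos 75° = 88.00 m.
Depth = down-dip offset × tan(dip) = 88.00 × tan 40° = 88.00 × 0.8391
Depth = 73.84 m

73.8 m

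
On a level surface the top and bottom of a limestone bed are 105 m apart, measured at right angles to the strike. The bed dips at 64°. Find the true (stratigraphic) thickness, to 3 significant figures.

True thickness t = w · sin(dip) = 105 × sin 64°
t = 105 × 0.8988 = 94.373 m

94.4 m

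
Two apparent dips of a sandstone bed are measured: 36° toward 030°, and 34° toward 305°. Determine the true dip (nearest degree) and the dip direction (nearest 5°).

Each apparent-dip line lies in the plane. As unit vectors (x east, y north, z up), v₁ plunges 36°→030° and v₂ plunges 34°→305°.
Cross product v₁ × v₂ gives the pole to the plane: n ∝ (-0.112, 0.625, 0.668).
Dip δ = arctan(|n_h|/n_z) = arctan(0.635/0.668) = 43.6°.
Dip direction = atan2(-0.112, 0.625) = 350° (azimuth of n's horizontal projection).

true dip 44°, dip direction 350°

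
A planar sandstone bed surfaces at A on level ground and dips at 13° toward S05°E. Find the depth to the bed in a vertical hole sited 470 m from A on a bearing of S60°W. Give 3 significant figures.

The hole lies 65° from the dip direction, so the down-dip offset is 470 × cos 65° = 198.63 m.
Depth = down-dip offset × tan(dip) = 198.63 × tan 13° = 198.63 × 0.2309
Depth = 45.86 m

45.9 m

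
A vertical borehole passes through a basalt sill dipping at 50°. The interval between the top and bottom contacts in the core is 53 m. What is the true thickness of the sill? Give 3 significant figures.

True thickness t = h · cos(dip) = 53 × cos 50°
t = 53 × 0.6428 = 34.068 m

34.1 m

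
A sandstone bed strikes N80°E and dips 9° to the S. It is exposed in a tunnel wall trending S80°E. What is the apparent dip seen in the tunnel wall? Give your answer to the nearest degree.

3°

The strike is N80°E and the section trends S80°E; the acute angle between them is β = 20°.
tan(apparent dip) = tan 9° · sin 20° = 0.0542
α = arctan(0.0542) = 3.10°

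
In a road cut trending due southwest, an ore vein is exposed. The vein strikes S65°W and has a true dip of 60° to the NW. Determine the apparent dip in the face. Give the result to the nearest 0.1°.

30.6°

The strike is S65°W and the section trends due southwest; the acute angle between them is β = 20°.
tan(apparent dip) = tan 60° · sin 20° = 0.5924
α = arctan(0.5924) = 30.64°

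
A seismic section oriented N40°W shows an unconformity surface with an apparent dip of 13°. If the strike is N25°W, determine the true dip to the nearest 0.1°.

41.7°

The section is 15° from the strike.
tan δ = tan α / sin β = tan 13° / sin 15° = 0.2309 / 0.2588 = 0.8920
true dip = arctan 0.8920 = 41.73°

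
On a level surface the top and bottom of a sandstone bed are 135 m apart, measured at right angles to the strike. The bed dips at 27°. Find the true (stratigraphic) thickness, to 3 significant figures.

True thickness t = w · sin(dip) = 135 × sin 27°
t = 135 × 0.4540 = 61.289 m

61.3 m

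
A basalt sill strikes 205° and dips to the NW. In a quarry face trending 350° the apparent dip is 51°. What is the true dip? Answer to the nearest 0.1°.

65.1°

The section is 35° from the strike.
tan δ = tan α / sin β = tan 51° / sin 35° = 1.2349 / 0.5736 = 2.1530
true dip = arctan 2.1530 = 65.09°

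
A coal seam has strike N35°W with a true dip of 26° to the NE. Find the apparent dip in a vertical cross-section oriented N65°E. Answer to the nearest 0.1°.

The strike is N35°W and the section trends N65°E; the acute angle between them is β = 80°.
tan(apparent dip) = tan 26° · sin 80° = 0.4803
apparent dip = arctan 0.4803 = 25.66°

25.7°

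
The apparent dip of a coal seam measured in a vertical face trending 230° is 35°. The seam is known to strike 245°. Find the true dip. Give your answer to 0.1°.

69.7°

The section is 15° from the strike.
tan(true dip) = tan 35° / sin 15° = 2.7054
δ = arctan(2.7054) = 69.71°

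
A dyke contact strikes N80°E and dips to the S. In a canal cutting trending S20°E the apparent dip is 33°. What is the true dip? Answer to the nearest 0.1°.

β = acute angle between strike N80°E and section S20°E = 80°.
tan(true dip) = tan 33° / sin 80° = 0.6594
δ = arctan(0.6594) = 33.40°

33.4°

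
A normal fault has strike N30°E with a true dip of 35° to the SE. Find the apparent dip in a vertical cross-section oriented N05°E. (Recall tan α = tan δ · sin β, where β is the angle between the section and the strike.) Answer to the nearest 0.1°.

The strike is N30°E and the section trends N05°E; the acute angle between them is β = 25°.
tan(apparent dip) = tan 35° · sin 25° = 0.2959
apparent dip = arctan 0.2959 = 16.48°

16.5°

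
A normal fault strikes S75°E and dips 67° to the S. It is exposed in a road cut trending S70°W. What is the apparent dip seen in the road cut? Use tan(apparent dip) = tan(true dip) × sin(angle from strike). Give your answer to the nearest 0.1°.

53.5°

The strike is S75°E and the section trends S70°W; the acute angle between them is β = 35°.
tan(apparent dip) = tan 67° · sin 35° = 1.3513
α = arctan(1.3513) = 53.50°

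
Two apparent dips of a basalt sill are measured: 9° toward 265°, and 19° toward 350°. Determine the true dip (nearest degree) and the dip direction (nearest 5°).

true dip 20°, dip direction 330°

Each apparent-dip line lies in the plane. As unit vectors (x east, y north, z up), v₁ plunges 9°→265° and v₂ plunges 19°→350°.
n = v₁ × v₂ = (-0.174, 0.295, 0.930) (taken with n_z > 0).
tan δ = √(n_x²+n_y²)/n_z = 0.342/0.930, so δ = 20.2°.
The horizontal component of n points toward azimuth atan2(n_x, n_y) = 329°, the dip direction.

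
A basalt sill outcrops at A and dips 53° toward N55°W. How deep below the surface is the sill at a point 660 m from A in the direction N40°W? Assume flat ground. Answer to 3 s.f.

The hole lies 15° from the dip direction, so the down-dip offset is 660 × cos 15° = 637.51 m.
Depth = down-dip offset × tan(dip) = 637.51 × tan 53° = 637.51 × 1.3270
Depth = 846.01 m

846 m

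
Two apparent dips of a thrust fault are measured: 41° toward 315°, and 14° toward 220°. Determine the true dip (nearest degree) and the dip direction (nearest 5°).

true dip 43°, dip direction 295°

The two traces are lines in the plane: v₁ = (sin 315°·cos 41°, cos 315°·cos 41°, −sin 41°), v₂ = (sin 220°·cos 14°, cos 220°·cos 14°, −sin 14°).
Cross product v₁ × v₂ gives the pole to the plane: n ∝ (-0.617, 0.280, 0.730).
tan δ = √(n_x²+n_y²)/n_z = 0.677/0.730, so δ = 42.9°.
The horizontal component of n points toward azimuth atan2(n_x, n_y) = 294°, the dip direction.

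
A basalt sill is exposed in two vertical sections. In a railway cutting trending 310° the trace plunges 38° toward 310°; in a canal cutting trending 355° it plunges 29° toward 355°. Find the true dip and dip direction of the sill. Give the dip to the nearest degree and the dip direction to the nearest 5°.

true dip 38°, dip direction 310°

Represent each trace as a vector plunging at its apparent dip toward its trend (east-north-up frame): v₁ = (-0.604, 0.507, -0.616), v₂ = (-0.076, 0.871, -0.485).
Cross product v₁ × v₂ gives the pole to the plane: n ∝ (-0.291, 0.246, 0.487).
True dip = arccos(n_z / |n|) = arccos(0.7880) = 38.0°.
Dip direction = azimuth of (n_x, n_y) = atan2(-0.291, 0.246) = 310°.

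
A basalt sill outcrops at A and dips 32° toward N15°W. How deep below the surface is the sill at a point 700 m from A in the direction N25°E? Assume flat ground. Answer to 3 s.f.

The hole lies 40° from the dip direction, so the down-dip offset is 700 × cos 40° = 536.23 m.
Depth = down-dip offset × tan(dip) = 536.23 × tan 32° = 536.23 × 0.6249
Depth = 335.07 m

335 m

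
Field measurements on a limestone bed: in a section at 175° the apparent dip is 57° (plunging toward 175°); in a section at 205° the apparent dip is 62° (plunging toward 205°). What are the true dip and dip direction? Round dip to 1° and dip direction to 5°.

Each apparent-dip line lies in the plane. As unit vectors (x east, y north, z up), v₁ plunges 57°→175° and v₂ plunges 62°→205°.
Cross product v₁ × v₂ gives the pole to the plane: n ∝ (-0.122, -0.208, 0.128).
tan δ = √(n_x²+n_y²)/n_z = 0.242/0.128, so δ = 62.1°.
Dip direction = azimuth of (n_x, n_y) = atan2(-0.122, -0.208) = 210°.

true dip 62°, dip direction 210°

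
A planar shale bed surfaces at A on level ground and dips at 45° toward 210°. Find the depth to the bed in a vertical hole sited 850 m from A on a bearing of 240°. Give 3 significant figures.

The hole lies 30° from the dip direction, so the down-dip offset is 850 × cos 30° = 736.12 m.
Depth = down-dip offset × tan(dip) = 736.12 × tan 45° = 736.12 × 1.0000
Depth = 736.12 m

736 m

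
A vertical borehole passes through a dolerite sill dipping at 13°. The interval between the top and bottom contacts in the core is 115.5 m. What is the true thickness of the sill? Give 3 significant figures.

113 m

True thickness t = h · cos(dip) = 115.5 × cos 13°
t = 115.5 × 0.9744 = 112.540 m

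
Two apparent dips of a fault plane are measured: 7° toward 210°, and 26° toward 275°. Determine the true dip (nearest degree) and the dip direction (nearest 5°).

true dip 26°, dip direction 285°

Each apparent-dip line lies in the plane. As unit vectors (x east, y north, z up), v₁ plunges 7°→210° and v₂ plunges 26°→275°.
The plane normal is n = v₁ × v₂ ∝ (-0.386, 0.108, 0.809).
Dip δ = arctan(|n_h|/n_z) = arctan(0.401/0.809) = 26.4°.
Dip direction = azimuth of (n_x, n_y) = atan2(-0.386, 0.108) = 286°.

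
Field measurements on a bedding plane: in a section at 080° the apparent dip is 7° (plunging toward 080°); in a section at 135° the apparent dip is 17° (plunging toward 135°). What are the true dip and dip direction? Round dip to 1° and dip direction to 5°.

Represent each trace as a vector plunging at its apparent dip toward its trend (east-north-up frame): v₁ = (0.977, 0.172, -0.122), v₂ = (0.676, -0.676, -0.292).
Cross product v₁ × v₂ gives the pole to the plane: n ∝ (0.133, -0.203, 0.778).
tan δ = √(n_x²+n_y²)/n_z = 0.243/0.778, so δ = 17.3°.
The horizontal component of n points toward azimuth atan2(n_x, n_y) = 147°, the dip direction.

true dip 17°, dip direction 145°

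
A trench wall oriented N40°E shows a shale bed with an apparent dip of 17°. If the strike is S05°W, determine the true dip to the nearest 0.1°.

β = acute angle between strike S05°W and section N40°E = 35°.
tan(true dip) = tan 17° / sin 35° = 0.5330
true dip = arctan 0.5330 = 28.06°

28.1°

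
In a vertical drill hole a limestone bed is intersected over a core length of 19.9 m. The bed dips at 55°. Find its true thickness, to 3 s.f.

11.4 m

True thickness t = h · cos(dip) = 19.9 × cos 55°
t = 19.9 × 0.5736 = 11.414 m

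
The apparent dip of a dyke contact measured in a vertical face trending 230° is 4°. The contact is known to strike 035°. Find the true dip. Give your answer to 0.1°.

β = acute angle between strike 035° and section 230° = 15°.
tan δ = tan α / sin β = tan 4° / sin 15° = 0.0699 / 0.2588 = 0.2702
true dip = arctan 0.2702 = 15.12°

15.1°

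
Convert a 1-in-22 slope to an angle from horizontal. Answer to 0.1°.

tan θ = 1/22 = 0.0455
θ = arctan(0.0455) = 2.60°

2.6°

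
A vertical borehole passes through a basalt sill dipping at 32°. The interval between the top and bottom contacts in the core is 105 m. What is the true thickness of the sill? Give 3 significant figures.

True thickness t = h · cos(dip) = 105 × cos 32°
t = 105 × 0.8480 = 89.045 m

89.0 m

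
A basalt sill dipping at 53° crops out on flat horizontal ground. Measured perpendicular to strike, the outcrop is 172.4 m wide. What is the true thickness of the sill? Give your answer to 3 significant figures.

True thickness t = w · sin(dip) = 172.4 × sin 53°
t = 172.4 × 0.7986 = 137.685 m

138 m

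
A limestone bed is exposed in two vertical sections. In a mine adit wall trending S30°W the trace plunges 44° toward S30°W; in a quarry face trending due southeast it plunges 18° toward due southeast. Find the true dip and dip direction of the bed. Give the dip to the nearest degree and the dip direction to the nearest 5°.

The two traces are lines in the plane: v₁ = (sin 210°·cos 44°, cos 210°·cos 44°, −sin 44°), v₂ = (sin 135°·cos 18°, cos 135°·cos 18°, −sin 18°).
The plane normal is n = v₁ × v₂ ∝ (-0.275, -0.578, 0.661).
Dip δ = arctan(|n_h|/n_z) = arctan(0.640/0.661) = 44.1°.
Dip direction = azimuth of (n_x, n_y) = atan2(-0.275, -0.578) = 205°.

true dip 44°, dip direction 205°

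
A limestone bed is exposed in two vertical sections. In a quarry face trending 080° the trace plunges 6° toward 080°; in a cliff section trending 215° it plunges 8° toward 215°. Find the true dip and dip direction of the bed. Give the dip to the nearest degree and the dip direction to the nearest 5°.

The two traces are lines in the plane: v₁ = (sin 80°·cos 6°, cos 80°·cos 6°, −sin 6°), v₂ = (sin 215°·cos 8°, cos 215°·cos 8°, −sin 8°).
Cross product v₁ × v₂ gives the pole to the plane: n ∝ (0.109, -0.196, 0.696).
True dip = arccos(n_z / |n|) = arccos(0.9520) = 17.8°.
The horizontal component of n points toward azimuth atan2(n_x, n_y) = 151°, the dip direction.

true dip 18°, dip direction 150°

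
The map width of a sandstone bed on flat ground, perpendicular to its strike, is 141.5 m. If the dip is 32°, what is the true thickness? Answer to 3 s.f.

True thickness t = w · sin(dip) = 141.5 × sin 32°
t = 141.5 × 0.5299 = 74.984 m

75.0 m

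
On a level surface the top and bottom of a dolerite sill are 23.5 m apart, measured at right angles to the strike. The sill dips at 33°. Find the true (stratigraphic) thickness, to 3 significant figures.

True thickness t = w · sin(dip) = 23.5 × sin 33°
t = 23.5 × 0.5446 = 12.799 m

12.8 m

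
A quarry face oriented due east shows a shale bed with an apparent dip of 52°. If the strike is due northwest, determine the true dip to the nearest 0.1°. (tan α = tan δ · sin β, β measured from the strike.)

β = acute angle between strike due northwest and section due east = 45°.
tan δ = tan α / sin β = tan 52° / sin 45° = 1.2799 / 0.7071 = 1.8101
δ = arctan(1.8101) = 61.08°

61.1°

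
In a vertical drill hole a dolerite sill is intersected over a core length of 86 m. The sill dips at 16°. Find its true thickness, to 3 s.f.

True thickness t = h · cos(dip) = 86 × cos 16°
t = 86 × 0.9613 = 82.669 m

82.7 m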